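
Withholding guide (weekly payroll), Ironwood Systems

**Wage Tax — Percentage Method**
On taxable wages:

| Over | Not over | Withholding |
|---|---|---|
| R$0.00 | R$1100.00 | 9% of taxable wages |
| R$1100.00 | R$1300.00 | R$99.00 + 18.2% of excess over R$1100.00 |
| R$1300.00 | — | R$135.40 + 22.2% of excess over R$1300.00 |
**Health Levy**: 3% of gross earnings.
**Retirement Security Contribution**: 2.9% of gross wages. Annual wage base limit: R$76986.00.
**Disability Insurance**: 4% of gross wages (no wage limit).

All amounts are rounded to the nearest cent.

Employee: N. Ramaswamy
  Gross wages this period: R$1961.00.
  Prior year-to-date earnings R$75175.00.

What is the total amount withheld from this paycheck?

R$471.93

Wage Tax: taxable = R$1961.00
  R$135.40 + 22.2% × (R$1961.00 − R$1300.00) = R$135.40 + 22.2% × R$661.00 = R$282.14
Health Levy: 3% × R$1961.00 = R$58.83
Retirement Security Contribution: cap R$76986.00 − YTD R$75175.00 = R$1811.00 subject; 2.9% × R$1811.00 = R$52.52
Disability Insurance: 4% × R$1961.00 = R$78.44
Total: R$282.14 + R$58.83 + R$52.52 + R$78.44 = R$471.93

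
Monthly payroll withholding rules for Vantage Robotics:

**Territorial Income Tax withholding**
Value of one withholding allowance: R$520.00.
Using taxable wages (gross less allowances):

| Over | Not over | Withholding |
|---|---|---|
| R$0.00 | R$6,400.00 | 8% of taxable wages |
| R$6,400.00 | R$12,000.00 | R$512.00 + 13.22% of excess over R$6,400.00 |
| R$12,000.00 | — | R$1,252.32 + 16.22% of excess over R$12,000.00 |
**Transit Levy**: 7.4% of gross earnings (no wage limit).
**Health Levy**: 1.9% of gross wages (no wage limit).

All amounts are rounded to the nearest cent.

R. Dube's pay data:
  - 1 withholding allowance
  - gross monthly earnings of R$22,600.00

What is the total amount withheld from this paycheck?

R$4,989.10

Territorial Income Tax: taxable = R$22,600.00 − 1×R$520.00 = R$22,080.00
  R$1,252.32 + 16.22% × (R$22,080.00 − R$12,000.00) = R$1,252.32 + 16.22% × R$10,080.00 = R$2,887.30
Transit Levy: 7.4% × R$22,600.00 = R$1,672.40
Health Levy: 1.9% × R$22,600.00 = R$429.40
Total: R$2,887.30 + R$1,672.40 + R$429.40 = R$4,989.10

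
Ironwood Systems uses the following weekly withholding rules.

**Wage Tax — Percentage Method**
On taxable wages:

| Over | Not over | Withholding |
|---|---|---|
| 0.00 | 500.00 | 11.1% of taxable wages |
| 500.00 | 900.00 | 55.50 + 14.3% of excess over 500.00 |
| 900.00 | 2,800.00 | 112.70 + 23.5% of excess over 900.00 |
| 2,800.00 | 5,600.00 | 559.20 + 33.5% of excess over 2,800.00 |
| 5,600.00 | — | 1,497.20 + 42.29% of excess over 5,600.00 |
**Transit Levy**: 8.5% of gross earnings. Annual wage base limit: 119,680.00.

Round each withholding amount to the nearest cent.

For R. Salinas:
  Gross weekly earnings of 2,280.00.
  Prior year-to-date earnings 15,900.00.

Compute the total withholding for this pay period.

Wage Tax: taxable = 2,280.00
  112.70 + 23.5% × (2,280.00 − 900.00) = 112.70 + 23.5% × 1,380.00 = 437.00
Transit Levy: 8.5% × 2,280.00 = 193.80
Total: 437.00 + 193.80 = 630.80

630.80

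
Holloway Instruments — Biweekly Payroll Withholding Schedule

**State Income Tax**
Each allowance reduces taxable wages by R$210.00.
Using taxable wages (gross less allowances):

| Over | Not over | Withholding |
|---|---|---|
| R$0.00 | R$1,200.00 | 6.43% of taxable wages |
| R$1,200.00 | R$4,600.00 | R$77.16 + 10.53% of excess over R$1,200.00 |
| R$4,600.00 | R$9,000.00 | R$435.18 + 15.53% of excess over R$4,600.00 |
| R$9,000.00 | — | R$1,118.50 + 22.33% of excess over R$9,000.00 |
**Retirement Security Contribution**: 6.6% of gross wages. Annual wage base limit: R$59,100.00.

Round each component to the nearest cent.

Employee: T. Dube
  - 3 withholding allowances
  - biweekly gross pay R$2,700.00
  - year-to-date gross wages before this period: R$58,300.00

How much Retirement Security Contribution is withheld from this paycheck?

Retirement Security Contribution: cap R$59,100.00 − YTD R$58,300.00 = R$800.00 subject; 6.6% × R$800.00 = R$52.80

R$52.80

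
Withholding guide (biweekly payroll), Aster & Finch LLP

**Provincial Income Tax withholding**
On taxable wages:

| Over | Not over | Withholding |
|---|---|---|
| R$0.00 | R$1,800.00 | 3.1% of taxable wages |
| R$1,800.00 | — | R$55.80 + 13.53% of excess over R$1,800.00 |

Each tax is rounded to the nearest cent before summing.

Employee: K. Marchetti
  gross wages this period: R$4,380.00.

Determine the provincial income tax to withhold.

R$404.87

Provincial Income Tax: taxable = R$4,380.00
  R$55.80 + 13.53% × (R$4,380.00 − R$1,800.00) = R$55.80 + 13.53% × R$2,580.00 = R$404.87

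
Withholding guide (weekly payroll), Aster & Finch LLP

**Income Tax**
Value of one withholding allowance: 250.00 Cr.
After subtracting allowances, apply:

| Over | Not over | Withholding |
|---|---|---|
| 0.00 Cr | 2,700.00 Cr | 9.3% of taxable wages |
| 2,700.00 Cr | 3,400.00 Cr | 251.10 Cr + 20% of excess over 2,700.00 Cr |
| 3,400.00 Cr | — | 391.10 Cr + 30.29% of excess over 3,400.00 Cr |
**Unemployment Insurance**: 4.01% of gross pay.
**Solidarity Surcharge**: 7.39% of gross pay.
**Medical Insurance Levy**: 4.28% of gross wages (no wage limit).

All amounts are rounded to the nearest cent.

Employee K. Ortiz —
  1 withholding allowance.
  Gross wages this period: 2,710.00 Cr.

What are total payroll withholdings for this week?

Income Tax: taxable = 2,710.00 Cr − 1×250.00 Cr = 2,460.00 Cr
  9.3% × 2,460.00 Cr = 228.78 Cr
Unemployment Insurance: 4.01% × 2,710.00 Cr = 108.67 Cr
Solidarity Surcharge: 7.39% × 2,710.00 Cr = 200.27 Cr
Medical Insurance Levy: 4.28% × 2,710.00 Cr = 115.99 Cr
Total: 228.78 Cr + 108.67 Cr + 200.27 Cr + 115.99 Cr = 653.71 Cr

653.71 Cr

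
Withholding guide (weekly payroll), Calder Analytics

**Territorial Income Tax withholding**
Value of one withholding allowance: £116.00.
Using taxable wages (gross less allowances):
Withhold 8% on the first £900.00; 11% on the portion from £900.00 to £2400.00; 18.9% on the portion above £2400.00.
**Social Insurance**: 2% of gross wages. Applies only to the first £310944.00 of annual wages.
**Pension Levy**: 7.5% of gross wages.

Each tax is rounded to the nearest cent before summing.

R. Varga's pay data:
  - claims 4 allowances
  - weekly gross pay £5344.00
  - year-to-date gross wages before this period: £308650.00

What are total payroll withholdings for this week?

£1152.40

Territorial Income Tax: taxable = £5344.00 − 4×£116.00 = £4880.00
  £237.00 + 18.9% × (£4880.00 − £2400.00) = £237.00 + 18.9% × £2480.00 = £705.72
Social Insurance: cap £310944.00 − YTD £308650.00 = £2294.00 subject; 2% × £2294.00 = £45.88
Pension Levy: 7.5% × £5344.00 = £400.80
Total: £705.72 + £45.88 + £400.80 = £1152.40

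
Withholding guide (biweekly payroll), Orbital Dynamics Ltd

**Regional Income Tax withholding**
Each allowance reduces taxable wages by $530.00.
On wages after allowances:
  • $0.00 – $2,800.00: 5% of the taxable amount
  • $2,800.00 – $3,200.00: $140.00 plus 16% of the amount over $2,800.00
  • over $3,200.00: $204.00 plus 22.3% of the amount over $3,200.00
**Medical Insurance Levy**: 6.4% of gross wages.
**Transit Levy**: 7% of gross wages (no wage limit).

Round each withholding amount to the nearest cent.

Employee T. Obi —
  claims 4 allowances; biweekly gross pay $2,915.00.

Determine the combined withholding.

$430.36

Regional Income Tax: taxable = $2,915.00 − 4×$530.00 = $795.00
  5% × $795.00 = $39.75
Medical Insurance Levy: 6.4% × $2,915.00 = $186.56
Transit Levy: 7% × $2,915.00 = $204.05
Total: $39.75 + $186.56 + $204.05 = $430.36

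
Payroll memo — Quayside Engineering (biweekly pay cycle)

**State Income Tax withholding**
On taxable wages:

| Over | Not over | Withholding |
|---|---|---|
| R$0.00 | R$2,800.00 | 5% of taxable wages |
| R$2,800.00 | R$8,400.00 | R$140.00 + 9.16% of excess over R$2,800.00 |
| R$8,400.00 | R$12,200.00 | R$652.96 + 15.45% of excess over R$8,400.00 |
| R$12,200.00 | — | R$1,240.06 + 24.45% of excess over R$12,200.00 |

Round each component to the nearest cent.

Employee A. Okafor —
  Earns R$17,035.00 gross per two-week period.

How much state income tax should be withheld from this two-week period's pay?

R$2,422.22

State Income Tax: taxable = R$17,035.00
  R$1,240.06 + 24.45% × (R$17,035.00 − R$12,200.00) = R$1,240.06 + 24.45% × R$4,835.00 = R$2,422.22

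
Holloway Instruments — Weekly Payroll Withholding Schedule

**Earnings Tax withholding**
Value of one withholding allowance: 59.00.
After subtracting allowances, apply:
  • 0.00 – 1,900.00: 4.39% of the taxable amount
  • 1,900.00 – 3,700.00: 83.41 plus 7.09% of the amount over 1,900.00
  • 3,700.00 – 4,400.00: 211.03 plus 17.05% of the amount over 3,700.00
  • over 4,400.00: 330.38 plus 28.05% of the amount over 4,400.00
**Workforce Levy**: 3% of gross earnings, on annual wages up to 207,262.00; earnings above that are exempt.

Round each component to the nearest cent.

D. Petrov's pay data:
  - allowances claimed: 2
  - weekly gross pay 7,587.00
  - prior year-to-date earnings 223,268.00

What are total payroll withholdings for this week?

Earnings Tax: taxable = 7,587.00 − 2×59.00 = 7,469.00
  330.38 + 28.05% × (7,469.00 − 4,400.00) = 330.38 + 28.05% × 3,069.00 = 1,191.23
Workforce Levy: YTD 223,268.00 ≥ cap 207,262.00 → 0.00
Total: 1,191.23 + 0.00 = 1,191.23

1,191.23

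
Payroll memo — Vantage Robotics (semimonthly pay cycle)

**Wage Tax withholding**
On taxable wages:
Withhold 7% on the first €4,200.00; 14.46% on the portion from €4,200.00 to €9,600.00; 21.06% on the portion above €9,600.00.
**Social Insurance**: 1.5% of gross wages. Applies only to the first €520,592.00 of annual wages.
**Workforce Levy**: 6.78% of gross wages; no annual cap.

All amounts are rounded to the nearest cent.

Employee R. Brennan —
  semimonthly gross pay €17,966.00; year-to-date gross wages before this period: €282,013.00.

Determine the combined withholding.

€4,324.30

Wage Tax: taxable = €17,966.00
  €1,074.84 + 21.06% × (€17,966.00 − €9,600.00) = €1,074.84 + 21.06% × €8,366.00 = €2,836.72
Social Insurance: 1.5% × €17,966.00 = €269.49
Workforce Levy: 6.78% × €17,966.00 = €1,218.09
Total: €2,836.72 + €269.49 + €1,218.09 = €4,324.30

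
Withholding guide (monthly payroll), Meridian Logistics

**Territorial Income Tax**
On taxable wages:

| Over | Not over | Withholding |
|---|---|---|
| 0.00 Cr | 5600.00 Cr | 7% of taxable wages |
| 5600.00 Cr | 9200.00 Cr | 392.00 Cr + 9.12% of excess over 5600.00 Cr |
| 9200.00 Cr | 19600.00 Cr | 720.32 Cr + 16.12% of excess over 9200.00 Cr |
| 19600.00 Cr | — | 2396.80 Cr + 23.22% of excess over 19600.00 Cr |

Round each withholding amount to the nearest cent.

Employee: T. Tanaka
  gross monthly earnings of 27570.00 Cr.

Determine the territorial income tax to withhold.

4247.43 Cr

Territorial Income Tax: taxable = 27570.00 Cr
  2396.80 Cr + 23.22% × (27570.00 Cr − 19600.00 Cr) = 2396.80 Cr + 23.22% × 7970.00 Cr = 4247.43 Cr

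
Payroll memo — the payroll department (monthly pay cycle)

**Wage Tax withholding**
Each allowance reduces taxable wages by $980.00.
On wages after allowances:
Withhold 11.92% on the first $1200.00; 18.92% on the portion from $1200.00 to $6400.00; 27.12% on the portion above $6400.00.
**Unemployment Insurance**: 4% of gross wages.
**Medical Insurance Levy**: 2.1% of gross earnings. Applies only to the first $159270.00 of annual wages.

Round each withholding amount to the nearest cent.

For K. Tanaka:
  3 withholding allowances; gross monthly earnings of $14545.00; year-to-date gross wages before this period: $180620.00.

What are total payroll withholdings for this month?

$3120.28

Wage Tax: taxable = $14545.00 − 3×$980.00 = $11605.00
  $1126.88 + 27.12% × ($11605.00 − $6400.00) = $1126.88 + 27.12% × $5205.00 = $2538.48
Unemployment Insurance: 4% × $14545.00 = $581.80
Medical Insurance Levy: YTD $180620.00 ≥ cap $159270.00 → $0.00
Total: $2538.48 + $581.80 + $0.00 = $3120.28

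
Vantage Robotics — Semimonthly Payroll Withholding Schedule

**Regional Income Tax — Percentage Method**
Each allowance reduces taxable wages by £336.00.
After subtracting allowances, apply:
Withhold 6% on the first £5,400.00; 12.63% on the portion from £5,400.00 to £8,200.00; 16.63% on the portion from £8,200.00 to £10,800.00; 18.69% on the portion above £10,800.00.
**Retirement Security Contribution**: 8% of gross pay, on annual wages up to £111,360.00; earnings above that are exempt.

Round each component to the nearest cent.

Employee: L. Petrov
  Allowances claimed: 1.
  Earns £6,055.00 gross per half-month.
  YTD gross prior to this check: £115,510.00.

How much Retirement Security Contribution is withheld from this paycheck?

£0.00

Retirement Security Contribution: YTD £115,510.00 ≥ cap £111,360.00 → £0.00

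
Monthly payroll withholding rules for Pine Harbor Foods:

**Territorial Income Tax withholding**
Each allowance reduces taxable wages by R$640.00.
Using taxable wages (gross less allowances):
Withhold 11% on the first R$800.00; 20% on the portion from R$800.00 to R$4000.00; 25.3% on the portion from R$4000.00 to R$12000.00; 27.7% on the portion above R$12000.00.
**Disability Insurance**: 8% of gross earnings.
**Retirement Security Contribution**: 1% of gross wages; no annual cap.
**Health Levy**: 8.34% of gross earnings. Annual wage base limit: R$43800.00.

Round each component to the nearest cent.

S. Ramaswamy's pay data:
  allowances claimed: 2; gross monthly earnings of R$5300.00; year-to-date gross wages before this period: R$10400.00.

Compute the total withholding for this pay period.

Territorial Income Tax: taxable = R$5300.00 − 2×R$640.00 = R$4020.00
  R$728.00 + 25.3% × (R$4020.00 − R$4000.00) = R$728.00 + 25.3% × R$20.00 = R$733.06
Disability Insurance: 8% × R$5300.00 = R$424.00
Retirement Security Contribution: 1% × R$5300.00 = R$53.00
Health Levy: 8.34% × R$5300.00 = R$442.02
Total: R$733.06 + R$424.00 + R$53.00 + R$442.02 = R$1652.08

R$1652.08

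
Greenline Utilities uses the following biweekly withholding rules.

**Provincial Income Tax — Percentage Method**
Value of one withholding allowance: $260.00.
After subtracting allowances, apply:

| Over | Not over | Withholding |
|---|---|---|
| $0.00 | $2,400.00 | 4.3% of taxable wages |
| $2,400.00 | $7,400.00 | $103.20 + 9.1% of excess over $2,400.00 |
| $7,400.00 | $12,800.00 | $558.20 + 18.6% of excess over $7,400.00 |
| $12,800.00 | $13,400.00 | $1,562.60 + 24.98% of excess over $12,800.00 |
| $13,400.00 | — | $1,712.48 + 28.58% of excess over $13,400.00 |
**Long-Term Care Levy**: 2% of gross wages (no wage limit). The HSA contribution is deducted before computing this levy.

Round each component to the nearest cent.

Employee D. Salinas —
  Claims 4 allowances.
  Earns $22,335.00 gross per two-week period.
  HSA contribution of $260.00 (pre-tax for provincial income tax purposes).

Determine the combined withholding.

Provincial Income Tax: taxable = $22,335.00 − $260.00 − 4×$260.00 = $21,035.00
  $1,712.48 + 28.58% × ($21,035.00 − $13,400.00) = $1,712.48 + 28.58% × $7,635.00 = $3,894.56
Long-Term Care Levy: 2% × $22,075.00 = $441.50
Total: $3,894.56 + $441.50 = $4,336.06

$4,336.06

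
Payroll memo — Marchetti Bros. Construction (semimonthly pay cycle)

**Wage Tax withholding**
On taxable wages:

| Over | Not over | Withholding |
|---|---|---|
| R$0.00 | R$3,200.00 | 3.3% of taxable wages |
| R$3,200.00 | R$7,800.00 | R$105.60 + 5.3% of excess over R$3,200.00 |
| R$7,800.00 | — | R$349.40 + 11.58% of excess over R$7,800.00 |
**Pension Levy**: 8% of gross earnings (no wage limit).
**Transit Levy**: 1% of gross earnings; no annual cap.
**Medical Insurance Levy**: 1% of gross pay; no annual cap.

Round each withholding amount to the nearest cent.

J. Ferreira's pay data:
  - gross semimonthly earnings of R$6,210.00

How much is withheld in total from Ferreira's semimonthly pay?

R$886.13

Wage Tax: taxable = R$6,210.00
  R$105.60 + 5.3% × (R$6,210.00 − R$3,200.00) = R$105.60 + 5.3% × R$3,010.00 = R$265.13
Pension Levy: 8% × R$6,210.00 = R$496.80
Transit Levy: 1% × R$6,210.00 = R$62.10
Medical Insurance Levy: 1% × R$6,210.00 = R$62.10
Total: R$265.13 + R$496.80 + R$62.10 + R$62.10 = R$886.13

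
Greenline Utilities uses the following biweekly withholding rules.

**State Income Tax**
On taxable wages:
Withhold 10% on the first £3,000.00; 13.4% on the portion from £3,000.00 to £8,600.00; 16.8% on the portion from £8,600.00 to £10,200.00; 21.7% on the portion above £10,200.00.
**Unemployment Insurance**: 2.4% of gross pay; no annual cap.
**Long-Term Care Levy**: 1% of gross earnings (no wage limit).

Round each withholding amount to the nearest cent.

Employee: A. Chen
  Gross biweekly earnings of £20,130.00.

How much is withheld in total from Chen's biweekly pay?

£4,158.43

State Income Tax: taxable = £20,130.00
  £1,319.20 + 21.7% × (£20,130.00 − £10,200.00) = £1,319.20 + 21.7% × £9,930.00 = £3,474.01
Unemployment Insurance: 2.4% × £20,130.00 = £483.12
Long-Term Care Levy: 1% × £20,130.00 = £201.30
Total: £3,474.01 + £483.12 + £201.30 = £4,158.43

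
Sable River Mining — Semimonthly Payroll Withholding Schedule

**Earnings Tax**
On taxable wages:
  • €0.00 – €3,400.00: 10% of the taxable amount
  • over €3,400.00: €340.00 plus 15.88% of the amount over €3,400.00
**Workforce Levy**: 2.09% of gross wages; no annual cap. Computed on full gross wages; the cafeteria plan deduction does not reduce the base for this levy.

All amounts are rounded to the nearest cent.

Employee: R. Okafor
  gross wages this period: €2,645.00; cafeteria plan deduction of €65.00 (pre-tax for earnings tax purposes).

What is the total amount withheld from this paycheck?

Earnings Tax: taxable = €2,645.00 − €65.00 = €2,580.00
  10% × €2,580.00 = €258.00
Workforce Levy: 2.09% × €2,645.00 = €55.28
Total: €258.00 + €55.28 = €313.28

€313.28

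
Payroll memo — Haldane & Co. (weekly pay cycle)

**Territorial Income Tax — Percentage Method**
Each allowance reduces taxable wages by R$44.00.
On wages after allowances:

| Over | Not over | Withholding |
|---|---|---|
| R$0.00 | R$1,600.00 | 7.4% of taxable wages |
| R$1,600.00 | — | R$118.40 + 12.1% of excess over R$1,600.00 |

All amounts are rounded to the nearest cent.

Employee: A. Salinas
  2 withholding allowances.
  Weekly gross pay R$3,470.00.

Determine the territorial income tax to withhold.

R$334.02

Territorial Income Tax: taxable = R$3,470.00 − 2×R$44.00 = R$3,382.00
  R$118.40 + 12.1% × (R$3,382.00 − R$1,600.00) = R$118.40 + 12.1% × R$1,782.00 = R$334.02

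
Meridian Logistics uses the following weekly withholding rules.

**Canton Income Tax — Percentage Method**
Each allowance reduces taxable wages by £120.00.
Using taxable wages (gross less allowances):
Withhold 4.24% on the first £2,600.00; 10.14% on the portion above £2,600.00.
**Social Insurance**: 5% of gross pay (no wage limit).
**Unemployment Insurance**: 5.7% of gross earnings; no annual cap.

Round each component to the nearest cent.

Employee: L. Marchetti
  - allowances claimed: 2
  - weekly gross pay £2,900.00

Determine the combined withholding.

Canton Income Tax: taxable = £2,900.00 − 2×£120.00 = £2,660.00
  £110.24 + 10.14% × (£2,660.00 − £2,600.00) = £110.24 + 10.14% × £60.00 = £116.32
Social Insurance: 5% × £2,900.00 = £145.00
Unemployment Insurance: 5.7% × £2,900.00 = £165.30
Total: £116.32 + £145.00 + £165.30 = £426.62

£426.62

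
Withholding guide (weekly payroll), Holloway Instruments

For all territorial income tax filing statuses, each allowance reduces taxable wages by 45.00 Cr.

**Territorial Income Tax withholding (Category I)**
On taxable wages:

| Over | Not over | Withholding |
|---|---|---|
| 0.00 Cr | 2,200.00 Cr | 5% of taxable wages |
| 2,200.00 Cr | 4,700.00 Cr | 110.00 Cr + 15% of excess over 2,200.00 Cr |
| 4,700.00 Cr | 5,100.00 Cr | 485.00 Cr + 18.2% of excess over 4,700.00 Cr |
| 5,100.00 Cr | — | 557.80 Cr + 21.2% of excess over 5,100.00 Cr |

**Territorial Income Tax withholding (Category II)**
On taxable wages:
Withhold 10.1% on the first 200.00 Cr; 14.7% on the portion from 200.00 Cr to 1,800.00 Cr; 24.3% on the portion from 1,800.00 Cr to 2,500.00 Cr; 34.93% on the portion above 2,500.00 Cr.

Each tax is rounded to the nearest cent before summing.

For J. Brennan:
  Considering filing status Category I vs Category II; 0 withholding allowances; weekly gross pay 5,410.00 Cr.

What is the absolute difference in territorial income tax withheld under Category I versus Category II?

818.44 Cr

Territorial Income Tax (Category I): taxable = 5,410.00 Cr
  557.80 Cr + 21.2% × (5,410.00 Cr − 5,100.00 Cr) = 557.80 Cr + 21.2% × 310.00 Cr = 623.52 Cr
Territorial Income Tax (Category II): taxable = 5,410.00 Cr
  425.50 Cr + 34.93% × (5,410.00 Cr − 2,500.00 Cr) = 425.50 Cr + 34.93% × 2,910.00 Cr = 1,441.96 Cr
Difference: |623.52 Cr − 1,441.96 Cr| = 818.44 Cr (higher under Category II)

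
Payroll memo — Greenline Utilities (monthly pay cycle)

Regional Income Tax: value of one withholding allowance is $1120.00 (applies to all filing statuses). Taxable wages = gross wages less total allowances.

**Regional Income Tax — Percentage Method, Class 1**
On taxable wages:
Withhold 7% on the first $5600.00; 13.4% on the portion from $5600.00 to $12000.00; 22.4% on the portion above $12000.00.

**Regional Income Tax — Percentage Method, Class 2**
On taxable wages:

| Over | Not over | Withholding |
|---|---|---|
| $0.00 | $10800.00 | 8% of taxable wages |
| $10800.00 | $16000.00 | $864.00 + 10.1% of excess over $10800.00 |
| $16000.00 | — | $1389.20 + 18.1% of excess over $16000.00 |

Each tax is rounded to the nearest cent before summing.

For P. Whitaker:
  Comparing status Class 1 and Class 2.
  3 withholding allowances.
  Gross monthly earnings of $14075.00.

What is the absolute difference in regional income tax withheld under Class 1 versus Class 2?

$220.21

Regional Income Tax (Class 1): taxable = $14075.00 − 3×$1120.00 = $10715.00
  $392.00 + 13.4% × ($10715.00 − $5600.00) = $392.00 + 13.4% × $5115.00 = $1077.41
Regional Income Tax (Class 2): taxable = $14075.00 − 3×$1120.00 = $10715.00
  8% × $10715.00 = $857.20
Difference: |$1077.41 − $857.20| = $220.21 (higher under Class 1)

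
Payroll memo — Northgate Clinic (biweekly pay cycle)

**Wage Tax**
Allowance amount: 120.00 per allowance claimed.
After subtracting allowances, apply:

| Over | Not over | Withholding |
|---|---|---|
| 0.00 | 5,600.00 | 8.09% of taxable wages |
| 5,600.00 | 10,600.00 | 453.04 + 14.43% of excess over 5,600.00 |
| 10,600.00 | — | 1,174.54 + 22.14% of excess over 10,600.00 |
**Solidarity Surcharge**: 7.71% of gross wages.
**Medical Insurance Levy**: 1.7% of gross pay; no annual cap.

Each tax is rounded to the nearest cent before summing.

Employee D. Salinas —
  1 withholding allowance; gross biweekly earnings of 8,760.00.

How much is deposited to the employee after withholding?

7,043.97

Wage Tax: taxable = 8,760.00 − 1×120.00 = 8,640.00
  453.04 + 14.43% × (8,640.00 − 5,600.00) = 453.04 + 14.43% × 3,040.00 = 891.71
Solidarity Surcharge: 7.71% × 8,760.00 = 675.40
Medical Insurance Levy: 1.7% × 8,760.00 = 148.92
Total withheld: 891.71 + 675.40 + 148.92 = 1,716.03
Net pay: 8,760.00 − 1,716.03 = 7,043.97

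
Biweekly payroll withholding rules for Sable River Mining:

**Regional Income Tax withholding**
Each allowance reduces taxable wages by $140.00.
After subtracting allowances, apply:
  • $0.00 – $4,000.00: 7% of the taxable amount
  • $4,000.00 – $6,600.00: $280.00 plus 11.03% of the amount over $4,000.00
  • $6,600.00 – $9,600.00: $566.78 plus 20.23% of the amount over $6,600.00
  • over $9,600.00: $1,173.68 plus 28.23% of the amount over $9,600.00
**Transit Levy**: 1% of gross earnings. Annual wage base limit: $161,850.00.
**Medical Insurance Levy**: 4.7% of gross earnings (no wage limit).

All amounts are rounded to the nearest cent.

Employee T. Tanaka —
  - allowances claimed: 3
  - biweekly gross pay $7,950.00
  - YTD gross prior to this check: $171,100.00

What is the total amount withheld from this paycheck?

$1,128.57

Regional Income Tax: taxable = $7,950.00 − 3×$140.00 = $7,530.00
  $566.78 + 20.23% × ($7,530.00 − $6,600.00) = $566.78 + 20.23% × $930.00 = $754.92
Transit Levy: YTD $171,100.00 ≥ cap $161,850.00 → $0.00
Medical Insurance Levy: 4.7% × $7,950.00 = $373.65
Total: $754.92 + $0.00 + $373.65 = $1,128.57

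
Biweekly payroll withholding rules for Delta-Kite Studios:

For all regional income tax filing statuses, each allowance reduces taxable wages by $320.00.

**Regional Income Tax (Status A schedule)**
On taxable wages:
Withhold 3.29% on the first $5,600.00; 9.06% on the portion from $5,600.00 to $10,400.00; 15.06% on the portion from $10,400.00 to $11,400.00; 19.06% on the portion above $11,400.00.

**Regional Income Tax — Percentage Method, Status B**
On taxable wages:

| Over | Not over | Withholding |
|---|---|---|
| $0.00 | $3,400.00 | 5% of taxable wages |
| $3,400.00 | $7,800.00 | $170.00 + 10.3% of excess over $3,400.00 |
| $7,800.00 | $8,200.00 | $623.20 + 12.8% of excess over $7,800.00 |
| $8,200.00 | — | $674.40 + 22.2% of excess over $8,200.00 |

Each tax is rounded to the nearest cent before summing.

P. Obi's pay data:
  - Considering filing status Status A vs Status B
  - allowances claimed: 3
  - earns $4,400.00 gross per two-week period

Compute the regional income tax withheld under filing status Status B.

$174.12

Regional Income Tax (Status B): taxable = $4,400.00 − 3×$320.00 = $3,440.00
  $170.00 + 10.3% × ($3,440.00 − $3,400.00) = $170.00 + 10.3% × $40.00 = $174.12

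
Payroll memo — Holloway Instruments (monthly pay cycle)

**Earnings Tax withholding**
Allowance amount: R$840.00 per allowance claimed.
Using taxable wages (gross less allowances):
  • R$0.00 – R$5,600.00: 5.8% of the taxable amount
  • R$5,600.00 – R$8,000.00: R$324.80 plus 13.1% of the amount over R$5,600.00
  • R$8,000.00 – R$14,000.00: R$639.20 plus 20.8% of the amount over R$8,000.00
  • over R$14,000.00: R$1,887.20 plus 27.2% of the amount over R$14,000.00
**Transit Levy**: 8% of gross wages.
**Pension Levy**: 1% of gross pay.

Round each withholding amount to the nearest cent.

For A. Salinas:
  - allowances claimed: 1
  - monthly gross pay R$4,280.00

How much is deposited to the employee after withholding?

Earnings Tax: taxable = R$4,280.00 − 1×R$840.00 = R$3,440.00
  5.8% × R$3,440.00 = R$199.52
Transit Levy: 8% × R$4,280.00 = R$342.40
Pension Levy: 1% × R$4,280.00 = R$42.80
Total withheld: R$199.52 + R$342.40 + R$42.80 = R$584.72
Net pay: R$4,280.00 − R$584.72 = R$3,695.28

R$3,695.28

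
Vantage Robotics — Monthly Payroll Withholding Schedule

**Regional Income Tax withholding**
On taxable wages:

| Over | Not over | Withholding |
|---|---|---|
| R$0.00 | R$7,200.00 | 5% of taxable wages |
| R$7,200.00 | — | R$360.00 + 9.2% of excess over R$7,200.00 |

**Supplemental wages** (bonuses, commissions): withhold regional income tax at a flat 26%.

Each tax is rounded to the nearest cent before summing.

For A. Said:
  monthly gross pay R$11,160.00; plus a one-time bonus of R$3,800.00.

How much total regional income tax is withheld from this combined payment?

R$1,712.32

Regional Income Tax: taxable = R$11,160.00
  R$360.00 + 9.2% × (R$11,160.00 − R$7,200.00) = R$360.00 + 9.2% × R$3,960.00 = R$724.32
Supplemental (26% flat on bonus): 26% × R$3,800.00 = R$988.00
Total regional income tax: R$724.32 + R$988.00 = R$1,712.32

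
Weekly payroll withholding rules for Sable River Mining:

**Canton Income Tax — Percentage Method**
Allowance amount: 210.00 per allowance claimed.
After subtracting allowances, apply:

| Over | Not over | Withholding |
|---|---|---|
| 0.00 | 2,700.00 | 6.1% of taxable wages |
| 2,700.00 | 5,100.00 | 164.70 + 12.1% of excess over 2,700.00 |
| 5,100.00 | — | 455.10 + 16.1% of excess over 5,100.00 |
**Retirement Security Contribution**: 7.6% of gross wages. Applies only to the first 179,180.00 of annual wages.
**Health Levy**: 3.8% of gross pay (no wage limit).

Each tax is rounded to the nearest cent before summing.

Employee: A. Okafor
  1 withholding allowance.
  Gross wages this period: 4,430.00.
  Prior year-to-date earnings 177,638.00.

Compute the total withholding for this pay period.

634.15

Canton Income Tax: taxable = 4,430.00 − 1×210.00 = 4,220.00
  164.70 + 12.1% × (4,220.00 − 2,700.00) = 164.70 + 12.1% × 1,520.00 = 348.62
Retirement Security Contribution: cap 179,180.00 − YTD 177,638.00 = 1,542.00 subject; 7.6% × 1,542.00 = 117.19
Health Levy: 3.8% × 4,430.00 = 168.34
Total: 348.62 + 117.19 + 168.34 = 634.15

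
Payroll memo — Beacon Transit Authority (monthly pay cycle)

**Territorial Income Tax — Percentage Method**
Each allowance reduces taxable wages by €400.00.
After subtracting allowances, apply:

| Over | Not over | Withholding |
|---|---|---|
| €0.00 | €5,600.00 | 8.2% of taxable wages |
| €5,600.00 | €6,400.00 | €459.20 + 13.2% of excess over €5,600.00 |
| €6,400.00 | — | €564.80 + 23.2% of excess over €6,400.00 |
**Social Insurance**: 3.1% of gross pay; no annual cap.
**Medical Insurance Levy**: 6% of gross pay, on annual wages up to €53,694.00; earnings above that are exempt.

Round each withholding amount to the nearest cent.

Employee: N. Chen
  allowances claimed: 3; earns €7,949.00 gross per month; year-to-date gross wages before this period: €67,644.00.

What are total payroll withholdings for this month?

Territorial Income Tax: taxable = €7,949.00 − 3×€400.00 = €6,749.00
  €564.80 + 23.2% × (€6,749.00 − €6,400.00) = €564.80 + 23.2% × €349.00 = €645.77
Social Insurance: 3.1% × €7,949.00 = €246.42
Medical Insurance Levy: YTD €67,644.00 ≥ cap €53,694.00 → €0.00
Total: €645.77 + €246.42 + €0.00 = €892.19

€892.19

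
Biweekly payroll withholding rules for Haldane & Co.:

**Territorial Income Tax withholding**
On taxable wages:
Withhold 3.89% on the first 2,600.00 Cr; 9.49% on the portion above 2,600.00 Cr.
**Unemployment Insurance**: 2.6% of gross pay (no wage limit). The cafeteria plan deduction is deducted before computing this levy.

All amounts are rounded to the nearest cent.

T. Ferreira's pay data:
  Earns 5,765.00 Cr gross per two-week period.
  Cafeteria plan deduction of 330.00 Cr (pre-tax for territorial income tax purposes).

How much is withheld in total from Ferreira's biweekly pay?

Territorial Income Tax: taxable = 5,765.00 Cr − 330.00 Cr = 5,435.00 Cr
  101.14 Cr + 9.49% × (5,435.00 Cr − 2,600.00 Cr) = 101.14 Cr + 9.49% × 2,835.00 Cr = 370.18 Cr
Unemployment Insurance: 2.6% × 5,435.00 Cr = 141.31 Cr
Total: 370.18 Cr + 141.31 Cr = 511.49 Cr

511.49 Cr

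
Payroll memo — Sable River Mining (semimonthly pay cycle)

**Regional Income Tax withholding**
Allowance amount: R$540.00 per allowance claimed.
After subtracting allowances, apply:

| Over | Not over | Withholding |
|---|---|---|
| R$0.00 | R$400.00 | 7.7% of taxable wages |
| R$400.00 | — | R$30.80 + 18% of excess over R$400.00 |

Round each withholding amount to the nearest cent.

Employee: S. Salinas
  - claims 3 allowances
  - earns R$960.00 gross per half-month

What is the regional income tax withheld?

Regional Income Tax: taxable = R$960.00 − 3×R$540.00 = R$-660.00
  Taxable ≤ 0 → R$0.00

R$0.00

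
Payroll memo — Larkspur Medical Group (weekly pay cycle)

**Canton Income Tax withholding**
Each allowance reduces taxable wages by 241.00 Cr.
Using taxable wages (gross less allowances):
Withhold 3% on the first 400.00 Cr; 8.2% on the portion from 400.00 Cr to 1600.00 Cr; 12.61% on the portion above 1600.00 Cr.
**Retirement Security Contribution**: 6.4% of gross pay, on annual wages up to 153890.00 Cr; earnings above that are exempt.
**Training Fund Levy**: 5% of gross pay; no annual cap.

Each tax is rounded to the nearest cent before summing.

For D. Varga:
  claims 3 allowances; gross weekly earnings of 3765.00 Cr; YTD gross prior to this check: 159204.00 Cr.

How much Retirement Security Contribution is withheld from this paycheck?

Retirement Security Contribution: YTD 159204.00 Cr ≥ cap 153890.00 Cr → 0.00 Cr

0.00 Cr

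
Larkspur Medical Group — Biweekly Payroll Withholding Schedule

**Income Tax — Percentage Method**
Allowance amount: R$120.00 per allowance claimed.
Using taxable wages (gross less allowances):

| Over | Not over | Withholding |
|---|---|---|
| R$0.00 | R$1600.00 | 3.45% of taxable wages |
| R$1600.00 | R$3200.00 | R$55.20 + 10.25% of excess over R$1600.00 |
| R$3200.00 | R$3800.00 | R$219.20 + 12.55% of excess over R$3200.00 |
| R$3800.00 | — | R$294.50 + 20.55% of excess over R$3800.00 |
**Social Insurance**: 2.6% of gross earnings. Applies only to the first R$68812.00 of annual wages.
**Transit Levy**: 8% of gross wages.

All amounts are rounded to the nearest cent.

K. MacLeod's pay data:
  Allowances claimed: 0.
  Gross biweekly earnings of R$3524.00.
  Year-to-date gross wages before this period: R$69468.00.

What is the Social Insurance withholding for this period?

Social Insurance: YTD R$69468.00 ≥ cap R$68812.00 → R$0.00

R$0.00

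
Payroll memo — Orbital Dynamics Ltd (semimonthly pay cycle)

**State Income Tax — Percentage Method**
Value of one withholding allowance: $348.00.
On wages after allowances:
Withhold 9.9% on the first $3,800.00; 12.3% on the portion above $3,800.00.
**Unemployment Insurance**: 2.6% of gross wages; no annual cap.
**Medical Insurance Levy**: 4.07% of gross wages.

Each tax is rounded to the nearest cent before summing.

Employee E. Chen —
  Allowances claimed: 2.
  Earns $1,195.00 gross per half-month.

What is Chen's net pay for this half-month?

State Income Tax: taxable = $1,195.00 − 2×$348.00 = $499.00
  9.9% × $499.00 = $49.40
Unemployment Insurance: 2.6% × $1,195.00 = $31.07
Medical Insurance Levy: 4.07% × $1,195.00 = $48.64
Total withheld: $49.40 + $31.07 + $48.64 = $129.11
Net pay: $1,195.00 − $129.11 = $1,065.89

$1,065.89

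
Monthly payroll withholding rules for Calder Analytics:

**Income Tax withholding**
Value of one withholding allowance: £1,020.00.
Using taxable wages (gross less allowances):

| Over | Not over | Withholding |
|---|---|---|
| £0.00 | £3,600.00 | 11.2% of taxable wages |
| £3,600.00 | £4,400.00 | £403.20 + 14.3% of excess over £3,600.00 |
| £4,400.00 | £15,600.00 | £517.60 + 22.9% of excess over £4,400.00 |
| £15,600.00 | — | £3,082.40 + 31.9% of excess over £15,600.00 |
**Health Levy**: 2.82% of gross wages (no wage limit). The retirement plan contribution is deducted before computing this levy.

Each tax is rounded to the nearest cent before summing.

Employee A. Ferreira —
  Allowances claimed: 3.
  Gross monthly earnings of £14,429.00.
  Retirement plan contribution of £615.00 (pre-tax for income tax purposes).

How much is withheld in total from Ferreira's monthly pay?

Income Tax: taxable = £14,429.00 − £615.00 − 3×£1,020.00 = £10,754.00
  £517.60 + 22.9% × (£10,754.00 − £4,400.00) = £517.60 + 22.9% × £6,354.00 = £1,972.67
Health Levy: 2.82% × £13,814.00 = £389.55
Total: £1,972.67 + £389.55 = £2,362.22

£2,362.22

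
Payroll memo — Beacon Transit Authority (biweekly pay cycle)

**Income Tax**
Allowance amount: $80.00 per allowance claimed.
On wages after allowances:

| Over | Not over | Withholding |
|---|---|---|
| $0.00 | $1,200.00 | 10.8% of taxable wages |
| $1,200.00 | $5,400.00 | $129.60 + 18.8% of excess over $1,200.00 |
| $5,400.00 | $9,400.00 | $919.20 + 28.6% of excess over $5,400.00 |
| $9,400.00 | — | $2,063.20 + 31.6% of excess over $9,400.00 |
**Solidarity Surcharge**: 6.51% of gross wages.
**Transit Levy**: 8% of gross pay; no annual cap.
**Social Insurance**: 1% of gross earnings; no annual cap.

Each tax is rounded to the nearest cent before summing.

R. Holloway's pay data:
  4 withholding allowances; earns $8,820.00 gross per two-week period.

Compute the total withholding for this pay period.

$3,173.78

Income Tax: taxable = $8,820.00 − 4×$80.00 = $8,500.00
  $919.20 + 28.6% × ($8,500.00 − $5,400.00) = $919.20 + 28.6% × $3,100.00 = $1,805.80
Solidarity Surcharge: 6.51% × $8,820.00 = $574.18
Transit Levy: 8% × $8,820.00 = $705.60
Social Insurance: 1% × $8,820.00 = $88.20
Total: $1,805.80 + $574.18 + $705.60 + $88.20 = $3,173.78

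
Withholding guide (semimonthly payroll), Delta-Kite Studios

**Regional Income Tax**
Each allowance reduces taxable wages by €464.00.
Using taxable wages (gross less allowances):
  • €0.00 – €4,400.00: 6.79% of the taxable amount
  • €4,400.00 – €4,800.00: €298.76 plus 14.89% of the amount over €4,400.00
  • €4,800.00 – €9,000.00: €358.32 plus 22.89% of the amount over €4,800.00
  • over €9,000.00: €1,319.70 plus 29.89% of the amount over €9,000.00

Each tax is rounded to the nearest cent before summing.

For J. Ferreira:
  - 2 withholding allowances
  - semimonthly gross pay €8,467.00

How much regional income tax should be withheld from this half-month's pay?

€985.28

Regional Income Tax: taxable = €8,467.00 − 2×€464.00 = €7,539.00
  €358.32 + 22.89% × (€7,539.00 − €4,800.00) = €358.32 + 22.89% × €2,739.00 = €985.28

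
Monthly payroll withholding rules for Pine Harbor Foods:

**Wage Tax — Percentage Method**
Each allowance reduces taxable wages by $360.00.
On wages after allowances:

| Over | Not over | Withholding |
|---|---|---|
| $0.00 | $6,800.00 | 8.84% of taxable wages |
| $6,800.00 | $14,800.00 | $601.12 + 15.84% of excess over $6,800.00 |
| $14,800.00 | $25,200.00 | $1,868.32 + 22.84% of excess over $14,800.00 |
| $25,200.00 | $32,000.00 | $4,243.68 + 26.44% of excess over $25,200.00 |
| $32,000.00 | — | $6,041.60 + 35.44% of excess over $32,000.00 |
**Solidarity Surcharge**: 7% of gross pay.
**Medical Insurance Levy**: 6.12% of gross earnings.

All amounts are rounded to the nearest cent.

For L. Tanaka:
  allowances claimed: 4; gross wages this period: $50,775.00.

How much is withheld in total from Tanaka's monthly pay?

$18,846.80

Wage Tax: taxable = $50,775.00 − 4×$360.00 = $49,335.00
  $6,041.60 + 35.44% × ($49,335.00 − $32,000.00) = $6,041.60 + 35.44% × $17,335.00 = $12,185.12
Solidarity Surcharge: 7% × $50,775.00 = $3,554.25
Medical Insurance Levy: 6.12% × $50,775.00 = $3,107.43
Total: $12,185.12 + $3,554.25 + $3,107.43 = $18,846.80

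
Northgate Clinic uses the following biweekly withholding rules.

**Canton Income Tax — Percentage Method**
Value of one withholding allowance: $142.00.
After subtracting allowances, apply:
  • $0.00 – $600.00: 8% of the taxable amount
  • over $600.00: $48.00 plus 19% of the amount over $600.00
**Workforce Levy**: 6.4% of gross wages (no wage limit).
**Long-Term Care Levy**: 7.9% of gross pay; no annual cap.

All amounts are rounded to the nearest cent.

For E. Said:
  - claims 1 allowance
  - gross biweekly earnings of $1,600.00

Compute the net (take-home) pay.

$1,160.18

Canton Income Tax: taxable = $1,600.00 − 1×$142.00 = $1,458.00
  $48.00 + 19% × ($1,458.00 − $600.00) = $48.00 + 19% × $858.00 = $211.02
Workforce Levy: 6.4% × $1,600.00 = $102.40
Long-Term Care Levy: 7.9% × $1,600.00 = $126.40
Total withheld: $211.02 + $102.40 + $126.40 = $439.82
Net pay: $1,600.00 − $439.82 = $1,160.18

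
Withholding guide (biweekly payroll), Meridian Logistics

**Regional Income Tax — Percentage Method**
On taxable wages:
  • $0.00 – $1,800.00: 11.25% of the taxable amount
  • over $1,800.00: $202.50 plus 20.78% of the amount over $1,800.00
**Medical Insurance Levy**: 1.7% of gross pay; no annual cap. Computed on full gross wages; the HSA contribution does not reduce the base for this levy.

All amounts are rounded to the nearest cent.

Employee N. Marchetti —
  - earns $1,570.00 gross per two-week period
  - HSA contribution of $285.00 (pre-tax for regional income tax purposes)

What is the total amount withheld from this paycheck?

Regional Income Tax: taxable = $1,570.00 − $285.00 = $1,285.00
  11.25% × $1,285.00 = $144.56
Medical Insurance Levy: 1.7% × $1,570.00 = $26.69
Total: $144.56 + $26.69 = $171.25

$171.25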